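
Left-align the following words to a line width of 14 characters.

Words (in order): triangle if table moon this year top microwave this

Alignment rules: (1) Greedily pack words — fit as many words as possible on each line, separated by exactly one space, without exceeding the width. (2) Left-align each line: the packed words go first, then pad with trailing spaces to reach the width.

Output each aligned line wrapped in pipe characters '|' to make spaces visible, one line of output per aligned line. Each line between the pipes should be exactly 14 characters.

Line 1: ['triangle', 'if'] (min_width=11, slack=3)
Line 2: ['table', 'moon'] (min_width=10, slack=4)
Line 3: ['this', 'year', 'top'] (min_width=13, slack=1)
Line 4: ['microwave', 'this'] (min_width=14, slack=0)

Answer: |triangle if   |
|table moon    |
|this year top |
|microwave this|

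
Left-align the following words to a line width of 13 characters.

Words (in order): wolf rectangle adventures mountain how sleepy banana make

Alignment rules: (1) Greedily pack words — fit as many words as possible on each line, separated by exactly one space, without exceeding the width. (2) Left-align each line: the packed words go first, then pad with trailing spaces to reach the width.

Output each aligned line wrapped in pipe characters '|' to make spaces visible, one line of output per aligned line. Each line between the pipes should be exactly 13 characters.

Line 1: ['wolf'] (min_width=4, slack=9)
Line 2: ['rectangle'] (min_width=9, slack=4)
Line 3: ['adventures'] (min_width=10, slack=3)
Line 4: ['mountain', 'how'] (min_width=12, slack=1)
Line 5: ['sleepy', 'banana'] (min_width=13, slack=0)
Line 6: ['make'] (min_width=4, slack=9)

Answer: |wolf         |
|rectangle    |
|adventures   |
|mountain how |
|sleepy banana|
|make         |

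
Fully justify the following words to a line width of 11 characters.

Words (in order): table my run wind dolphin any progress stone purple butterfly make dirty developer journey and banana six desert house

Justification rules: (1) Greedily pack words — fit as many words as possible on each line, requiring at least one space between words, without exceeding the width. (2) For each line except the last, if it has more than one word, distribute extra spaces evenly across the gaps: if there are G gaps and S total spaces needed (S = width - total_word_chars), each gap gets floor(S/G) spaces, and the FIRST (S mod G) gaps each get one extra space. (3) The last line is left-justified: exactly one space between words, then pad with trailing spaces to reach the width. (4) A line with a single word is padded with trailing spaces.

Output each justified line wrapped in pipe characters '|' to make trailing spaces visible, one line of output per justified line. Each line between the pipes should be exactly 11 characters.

Answer: |table    my|
|run    wind|
|dolphin any|
|progress   |
|stone      |
|purple     |
|butterfly  |
|make  dirty|
|developer  |
|journey and|
|banana  six|
|desert     |
|house      |

Derivation:
Line 1: ['table', 'my'] (min_width=8, slack=3)
Line 2: ['run', 'wind'] (min_width=8, slack=3)
Line 3: ['dolphin', 'any'] (min_width=11, slack=0)
Line 4: ['progress'] (min_width=8, slack=3)
Line 5: ['stone'] (min_width=5, slack=6)
Line 6: ['purple'] (min_width=6, slack=5)
Line 7: ['butterfly'] (min_width=9, slack=2)
Line 8: ['make', 'dirty'] (min_width=10, slack=1)
Line 9: ['developer'] (min_width=9, slack=2)
Line 10: ['journey', 'and'] (min_width=11, slack=0)
Line 11: ['banana', 'six'] (min_width=10, slack=1)
Line 12: ['desert'] (min_width=6, slack=5)
Line 13: ['house'] (min_width=5, slack=6)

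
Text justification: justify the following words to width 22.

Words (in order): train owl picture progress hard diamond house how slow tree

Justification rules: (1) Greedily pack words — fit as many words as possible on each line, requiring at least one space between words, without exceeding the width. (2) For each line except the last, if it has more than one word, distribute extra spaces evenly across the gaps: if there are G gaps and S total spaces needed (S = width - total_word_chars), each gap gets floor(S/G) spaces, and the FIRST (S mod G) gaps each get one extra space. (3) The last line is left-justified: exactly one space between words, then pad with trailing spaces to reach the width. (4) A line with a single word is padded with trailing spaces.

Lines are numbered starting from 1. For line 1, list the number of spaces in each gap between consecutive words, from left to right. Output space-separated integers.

Answer: 4 3

Derivation:
Line 1: ['train', 'owl', 'picture'] (min_width=17, slack=5)
Line 2: ['progress', 'hard', 'diamond'] (min_width=21, slack=1)
Line 3: ['house', 'how', 'slow', 'tree'] (min_width=19, slack=3)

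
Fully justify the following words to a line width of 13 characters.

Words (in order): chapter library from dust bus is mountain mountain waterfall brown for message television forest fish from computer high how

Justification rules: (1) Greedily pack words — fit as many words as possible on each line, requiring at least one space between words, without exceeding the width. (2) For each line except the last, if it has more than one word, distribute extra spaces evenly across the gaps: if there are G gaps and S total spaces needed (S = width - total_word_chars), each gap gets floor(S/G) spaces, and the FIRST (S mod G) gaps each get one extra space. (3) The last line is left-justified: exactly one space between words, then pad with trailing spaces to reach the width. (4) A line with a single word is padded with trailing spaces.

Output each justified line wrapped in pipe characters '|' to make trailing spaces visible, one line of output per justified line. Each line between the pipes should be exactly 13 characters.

Answer: |chapter      |
|library  from|
|dust  bus  is|
|mountain     |
|mountain     |
|waterfall    |
|brown     for|
|message      |
|television   |
|forest   fish|
|from computer|
|high how     |

Derivation:
Line 1: ['chapter'] (min_width=7, slack=6)
Line 2: ['library', 'from'] (min_width=12, slack=1)
Line 3: ['dust', 'bus', 'is'] (min_width=11, slack=2)
Line 4: ['mountain'] (min_width=8, slack=5)
Line 5: ['mountain'] (min_width=8, slack=5)
Line 6: ['waterfall'] (min_width=9, slack=4)
Line 7: ['brown', 'for'] (min_width=9, slack=4)
Line 8: ['message'] (min_width=7, slack=6)
Line 9: ['television'] (min_width=10, slack=3)
Line 10: ['forest', 'fish'] (min_width=11, slack=2)
Line 11: ['from', 'computer'] (min_width=13, slack=0)
Line 12: ['high', 'how'] (min_width=8, slack=5)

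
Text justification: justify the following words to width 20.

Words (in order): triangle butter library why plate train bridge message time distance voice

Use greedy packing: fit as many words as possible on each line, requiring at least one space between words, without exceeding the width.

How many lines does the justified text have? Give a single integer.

Answer: 4

Derivation:
Line 1: ['triangle', 'butter'] (min_width=15, slack=5)
Line 2: ['library', 'why', 'plate'] (min_width=17, slack=3)
Line 3: ['train', 'bridge', 'message'] (min_width=20, slack=0)
Line 4: ['time', 'distance', 'voice'] (min_width=19, slack=1)
Total lines: 4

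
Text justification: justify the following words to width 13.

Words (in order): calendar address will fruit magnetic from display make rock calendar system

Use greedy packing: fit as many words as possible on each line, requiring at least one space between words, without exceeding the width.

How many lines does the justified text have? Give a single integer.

Line 1: ['calendar'] (min_width=8, slack=5)
Line 2: ['address', 'will'] (min_width=12, slack=1)
Line 3: ['fruit'] (min_width=5, slack=8)
Line 4: ['magnetic', 'from'] (min_width=13, slack=0)
Line 5: ['display', 'make'] (min_width=12, slack=1)
Line 6: ['rock', 'calendar'] (min_width=13, slack=0)
Line 7: ['system'] (min_width=6, slack=7)
Total lines: 7

Answer: 7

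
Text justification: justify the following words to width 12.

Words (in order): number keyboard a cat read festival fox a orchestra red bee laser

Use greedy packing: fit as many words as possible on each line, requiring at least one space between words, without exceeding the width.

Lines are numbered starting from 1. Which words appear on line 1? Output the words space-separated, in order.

Answer: number

Derivation:
Line 1: ['number'] (min_width=6, slack=6)
Line 2: ['keyboard', 'a'] (min_width=10, slack=2)
Line 3: ['cat', 'read'] (min_width=8, slack=4)
Line 4: ['festival', 'fox'] (min_width=12, slack=0)
Line 5: ['a', 'orchestra'] (min_width=11, slack=1)
Line 6: ['red', 'bee'] (min_width=7, slack=5)
Line 7: ['laser'] (min_width=5, slack=7)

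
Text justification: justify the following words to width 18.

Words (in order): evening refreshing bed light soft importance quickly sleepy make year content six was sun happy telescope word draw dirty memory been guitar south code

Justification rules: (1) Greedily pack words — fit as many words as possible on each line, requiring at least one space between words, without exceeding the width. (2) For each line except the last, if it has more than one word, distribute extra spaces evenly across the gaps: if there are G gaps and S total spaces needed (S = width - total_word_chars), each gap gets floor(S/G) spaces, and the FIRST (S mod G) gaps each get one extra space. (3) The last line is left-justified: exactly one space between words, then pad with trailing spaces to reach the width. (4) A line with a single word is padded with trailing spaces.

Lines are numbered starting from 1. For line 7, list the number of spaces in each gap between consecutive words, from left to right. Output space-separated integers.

Line 1: ['evening', 'refreshing'] (min_width=18, slack=0)
Line 2: ['bed', 'light', 'soft'] (min_width=14, slack=4)
Line 3: ['importance', 'quickly'] (min_width=18, slack=0)
Line 4: ['sleepy', 'make', 'year'] (min_width=16, slack=2)
Line 5: ['content', 'six', 'was'] (min_width=15, slack=3)
Line 6: ['sun', 'happy'] (min_width=9, slack=9)
Line 7: ['telescope', 'word'] (min_width=14, slack=4)
Line 8: ['draw', 'dirty', 'memory'] (min_width=17, slack=1)
Line 9: ['been', 'guitar', 'south'] (min_width=17, slack=1)
Line 10: ['code'] (min_width=4, slack=14)

Answer: 5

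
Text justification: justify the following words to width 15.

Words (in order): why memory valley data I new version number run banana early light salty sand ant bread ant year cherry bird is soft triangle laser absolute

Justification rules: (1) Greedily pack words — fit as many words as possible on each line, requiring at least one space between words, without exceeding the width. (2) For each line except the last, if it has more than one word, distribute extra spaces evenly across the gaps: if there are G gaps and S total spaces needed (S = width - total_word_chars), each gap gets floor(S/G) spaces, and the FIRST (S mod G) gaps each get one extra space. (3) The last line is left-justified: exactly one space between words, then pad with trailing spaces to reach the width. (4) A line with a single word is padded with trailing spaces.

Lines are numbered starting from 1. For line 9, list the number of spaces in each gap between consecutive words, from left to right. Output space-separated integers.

Answer: 3 2

Derivation:
Line 1: ['why', 'memory'] (min_width=10, slack=5)
Line 2: ['valley', 'data', 'I'] (min_width=13, slack=2)
Line 3: ['new', 'version'] (min_width=11, slack=4)
Line 4: ['number', 'run'] (min_width=10, slack=5)
Line 5: ['banana', 'early'] (min_width=12, slack=3)
Line 6: ['light', 'salty'] (min_width=11, slack=4)
Line 7: ['sand', 'ant', 'bread'] (min_width=14, slack=1)
Line 8: ['ant', 'year', 'cherry'] (min_width=15, slack=0)
Line 9: ['bird', 'is', 'soft'] (min_width=12, slack=3)
Line 10: ['triangle', 'laser'] (min_width=14, slack=1)
Line 11: ['absolute'] (min_width=8, slack=7)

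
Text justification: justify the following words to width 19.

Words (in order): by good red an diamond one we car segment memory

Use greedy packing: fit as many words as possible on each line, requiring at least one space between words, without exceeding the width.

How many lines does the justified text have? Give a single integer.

Line 1: ['by', 'good', 'red', 'an'] (min_width=14, slack=5)
Line 2: ['diamond', 'one', 'we', 'car'] (min_width=18, slack=1)
Line 3: ['segment', 'memory'] (min_width=14, slack=5)
Total lines: 3

Answer: 3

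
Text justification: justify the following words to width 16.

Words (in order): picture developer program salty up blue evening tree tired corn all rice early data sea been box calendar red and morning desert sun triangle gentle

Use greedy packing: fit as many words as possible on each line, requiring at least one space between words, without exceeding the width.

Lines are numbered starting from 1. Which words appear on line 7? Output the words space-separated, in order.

Answer: data sea been

Derivation:
Line 1: ['picture'] (min_width=7, slack=9)
Line 2: ['developer'] (min_width=9, slack=7)
Line 3: ['program', 'salty', 'up'] (min_width=16, slack=0)
Line 4: ['blue', 'evening'] (min_width=12, slack=4)
Line 5: ['tree', 'tired', 'corn'] (min_width=15, slack=1)
Line 6: ['all', 'rice', 'early'] (min_width=14, slack=2)
Line 7: ['data', 'sea', 'been'] (min_width=13, slack=3)
Line 8: ['box', 'calendar', 'red'] (min_width=16, slack=0)
Line 9: ['and', 'morning'] (min_width=11, slack=5)
Line 10: ['desert', 'sun'] (min_width=10, slack=6)
Line 11: ['triangle', 'gentle'] (min_width=15, slack=1)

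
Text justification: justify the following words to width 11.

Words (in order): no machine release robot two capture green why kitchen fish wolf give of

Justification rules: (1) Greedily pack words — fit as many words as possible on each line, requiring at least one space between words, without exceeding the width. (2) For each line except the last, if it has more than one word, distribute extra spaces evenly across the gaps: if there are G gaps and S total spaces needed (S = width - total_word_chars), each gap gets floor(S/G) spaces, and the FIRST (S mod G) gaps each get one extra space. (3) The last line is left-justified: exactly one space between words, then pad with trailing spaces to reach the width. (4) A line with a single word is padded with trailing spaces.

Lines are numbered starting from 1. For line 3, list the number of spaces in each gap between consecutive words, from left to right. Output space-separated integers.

Line 1: ['no', 'machine'] (min_width=10, slack=1)
Line 2: ['release'] (min_width=7, slack=4)
Line 3: ['robot', 'two'] (min_width=9, slack=2)
Line 4: ['capture'] (min_width=7, slack=4)
Line 5: ['green', 'why'] (min_width=9, slack=2)
Line 6: ['kitchen'] (min_width=7, slack=4)
Line 7: ['fish', 'wolf'] (min_width=9, slack=2)
Line 8: ['give', 'of'] (min_width=7, slack=4)

Answer: 3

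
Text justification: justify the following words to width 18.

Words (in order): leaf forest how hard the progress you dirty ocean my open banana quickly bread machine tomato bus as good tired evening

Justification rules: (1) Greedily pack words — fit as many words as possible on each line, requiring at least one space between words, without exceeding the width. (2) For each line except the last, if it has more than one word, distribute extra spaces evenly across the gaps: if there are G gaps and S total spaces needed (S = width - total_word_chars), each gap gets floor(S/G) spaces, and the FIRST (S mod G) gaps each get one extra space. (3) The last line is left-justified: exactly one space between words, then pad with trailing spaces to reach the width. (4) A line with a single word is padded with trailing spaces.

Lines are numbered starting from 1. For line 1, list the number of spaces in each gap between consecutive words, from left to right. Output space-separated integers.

Answer: 3 2

Derivation:
Line 1: ['leaf', 'forest', 'how'] (min_width=15, slack=3)
Line 2: ['hard', 'the', 'progress'] (min_width=17, slack=1)
Line 3: ['you', 'dirty', 'ocean', 'my'] (min_width=18, slack=0)
Line 4: ['open', 'banana'] (min_width=11, slack=7)
Line 5: ['quickly', 'bread'] (min_width=13, slack=5)
Line 6: ['machine', 'tomato', 'bus'] (min_width=18, slack=0)
Line 7: ['as', 'good', 'tired'] (min_width=13, slack=5)
Line 8: ['evening'] (min_width=7, slack=11)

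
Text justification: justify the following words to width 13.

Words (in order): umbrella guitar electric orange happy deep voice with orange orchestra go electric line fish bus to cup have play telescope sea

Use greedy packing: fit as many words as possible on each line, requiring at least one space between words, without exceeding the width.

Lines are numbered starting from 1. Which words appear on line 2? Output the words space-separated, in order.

Line 1: ['umbrella'] (min_width=8, slack=5)
Line 2: ['guitar'] (min_width=6, slack=7)
Line 3: ['electric'] (min_width=8, slack=5)
Line 4: ['orange', 'happy'] (min_width=12, slack=1)
Line 5: ['deep', 'voice'] (min_width=10, slack=3)
Line 6: ['with', 'orange'] (min_width=11, slack=2)
Line 7: ['orchestra', 'go'] (min_width=12, slack=1)
Line 8: ['electric', 'line'] (min_width=13, slack=0)
Line 9: ['fish', 'bus', 'to'] (min_width=11, slack=2)
Line 10: ['cup', 'have', 'play'] (min_width=13, slack=0)
Line 11: ['telescope', 'sea'] (min_width=13, slack=0)

Answer: guitar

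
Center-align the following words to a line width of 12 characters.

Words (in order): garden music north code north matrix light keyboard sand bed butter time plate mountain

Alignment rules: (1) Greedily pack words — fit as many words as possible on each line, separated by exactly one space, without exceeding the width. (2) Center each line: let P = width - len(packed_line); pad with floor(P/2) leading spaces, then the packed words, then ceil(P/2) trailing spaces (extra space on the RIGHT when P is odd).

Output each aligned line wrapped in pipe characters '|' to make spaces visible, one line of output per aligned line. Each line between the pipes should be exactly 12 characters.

Answer: |garden music|
| north code |
|north matrix|
|   light    |
|  keyboard  |
|  sand bed  |
|butter time |
|   plate    |
|  mountain  |

Derivation:
Line 1: ['garden', 'music'] (min_width=12, slack=0)
Line 2: ['north', 'code'] (min_width=10, slack=2)
Line 3: ['north', 'matrix'] (min_width=12, slack=0)
Line 4: ['light'] (min_width=5, slack=7)
Line 5: ['keyboard'] (min_width=8, slack=4)
Line 6: ['sand', 'bed'] (min_width=8, slack=4)
Line 7: ['butter', 'time'] (min_width=11, slack=1)
Line 8: ['plate'] (min_width=5, slack=7)
Line 9: ['mountain'] (min_width=8, slack=4)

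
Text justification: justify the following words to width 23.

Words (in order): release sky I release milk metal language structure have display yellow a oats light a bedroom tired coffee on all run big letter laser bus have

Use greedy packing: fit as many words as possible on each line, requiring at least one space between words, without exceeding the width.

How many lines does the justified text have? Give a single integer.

Line 1: ['release', 'sky', 'I', 'release'] (min_width=21, slack=2)
Line 2: ['milk', 'metal', 'language'] (min_width=19, slack=4)
Line 3: ['structure', 'have', 'display'] (min_width=22, slack=1)
Line 4: ['yellow', 'a', 'oats', 'light', 'a'] (min_width=21, slack=2)
Line 5: ['bedroom', 'tired', 'coffee', 'on'] (min_width=23, slack=0)
Line 6: ['all', 'run', 'big', 'letter'] (min_width=18, slack=5)
Line 7: ['laser', 'bus', 'have'] (min_width=14, slack=9)
Total lines: 7

Answer: 7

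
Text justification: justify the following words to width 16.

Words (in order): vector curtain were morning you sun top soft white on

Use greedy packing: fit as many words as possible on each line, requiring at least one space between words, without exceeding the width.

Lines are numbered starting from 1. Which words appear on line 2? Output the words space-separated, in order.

Answer: were morning you

Derivation:
Line 1: ['vector', 'curtain'] (min_width=14, slack=2)
Line 2: ['were', 'morning', 'you'] (min_width=16, slack=0)
Line 3: ['sun', 'top', 'soft'] (min_width=12, slack=4)
Line 4: ['white', 'on'] (min_width=8, slack=8)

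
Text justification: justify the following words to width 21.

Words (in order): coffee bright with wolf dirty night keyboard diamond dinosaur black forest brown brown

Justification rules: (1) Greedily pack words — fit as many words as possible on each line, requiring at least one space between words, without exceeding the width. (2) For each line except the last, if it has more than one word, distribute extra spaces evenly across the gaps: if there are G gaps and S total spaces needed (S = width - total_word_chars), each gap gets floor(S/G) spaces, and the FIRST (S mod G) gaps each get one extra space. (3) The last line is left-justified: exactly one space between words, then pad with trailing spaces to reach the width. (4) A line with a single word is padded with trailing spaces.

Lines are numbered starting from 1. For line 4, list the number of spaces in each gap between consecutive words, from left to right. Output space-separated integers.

Answer: 1 1

Derivation:
Line 1: ['coffee', 'bright', 'with'] (min_width=18, slack=3)
Line 2: ['wolf', 'dirty', 'night'] (min_width=16, slack=5)
Line 3: ['keyboard', 'diamond'] (min_width=16, slack=5)
Line 4: ['dinosaur', 'black', 'forest'] (min_width=21, slack=0)
Line 5: ['brown', 'brown'] (min_width=11, slack=10)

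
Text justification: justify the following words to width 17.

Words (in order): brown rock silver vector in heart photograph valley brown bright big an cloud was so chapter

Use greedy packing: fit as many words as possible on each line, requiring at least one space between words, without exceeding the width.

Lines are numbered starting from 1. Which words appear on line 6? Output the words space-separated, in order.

Line 1: ['brown', 'rock', 'silver'] (min_width=17, slack=0)
Line 2: ['vector', 'in', 'heart'] (min_width=15, slack=2)
Line 3: ['photograph', 'valley'] (min_width=17, slack=0)
Line 4: ['brown', 'bright', 'big'] (min_width=16, slack=1)
Line 5: ['an', 'cloud', 'was', 'so'] (min_width=15, slack=2)
Line 6: ['chapter'] (min_width=7, slack=10)

Answer: chapter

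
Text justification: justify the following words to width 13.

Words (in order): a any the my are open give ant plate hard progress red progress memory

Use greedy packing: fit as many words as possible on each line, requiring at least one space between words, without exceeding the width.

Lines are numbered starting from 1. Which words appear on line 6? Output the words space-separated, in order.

Line 1: ['a', 'any', 'the', 'my'] (min_width=12, slack=1)
Line 2: ['are', 'open', 'give'] (min_width=13, slack=0)
Line 3: ['ant', 'plate'] (min_width=9, slack=4)
Line 4: ['hard', 'progress'] (min_width=13, slack=0)
Line 5: ['red', 'progress'] (min_width=12, slack=1)
Line 6: ['memory'] (min_width=6, slack=7)

Answer: memory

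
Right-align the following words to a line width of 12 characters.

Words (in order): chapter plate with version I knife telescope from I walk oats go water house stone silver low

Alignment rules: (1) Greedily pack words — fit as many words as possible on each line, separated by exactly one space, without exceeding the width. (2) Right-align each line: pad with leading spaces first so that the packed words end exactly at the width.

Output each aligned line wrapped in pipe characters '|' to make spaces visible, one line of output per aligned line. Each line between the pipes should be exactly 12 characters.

Line 1: ['chapter'] (min_width=7, slack=5)
Line 2: ['plate', 'with'] (min_width=10, slack=2)
Line 3: ['version', 'I'] (min_width=9, slack=3)
Line 4: ['knife'] (min_width=5, slack=7)
Line 5: ['telescope'] (min_width=9, slack=3)
Line 6: ['from', 'I', 'walk'] (min_width=11, slack=1)
Line 7: ['oats', 'go'] (min_width=7, slack=5)
Line 8: ['water', 'house'] (min_width=11, slack=1)
Line 9: ['stone', 'silver'] (min_width=12, slack=0)
Line 10: ['low'] (min_width=3, slack=9)

Answer: |     chapter|
|  plate with|
|   version I|
|       knife|
|   telescope|
| from I walk|
|     oats go|
| water house|
|stone silver|
|         low|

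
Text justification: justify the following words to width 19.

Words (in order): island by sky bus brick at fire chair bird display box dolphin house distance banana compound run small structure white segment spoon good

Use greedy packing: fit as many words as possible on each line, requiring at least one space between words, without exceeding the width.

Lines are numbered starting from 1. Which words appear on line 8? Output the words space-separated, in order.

Line 1: ['island', 'by', 'sky', 'bus'] (min_width=17, slack=2)
Line 2: ['brick', 'at', 'fire', 'chair'] (min_width=19, slack=0)
Line 3: ['bird', 'display', 'box'] (min_width=16, slack=3)
Line 4: ['dolphin', 'house'] (min_width=13, slack=6)
Line 5: ['distance', 'banana'] (min_width=15, slack=4)
Line 6: ['compound', 'run', 'small'] (min_width=18, slack=1)
Line 7: ['structure', 'white'] (min_width=15, slack=4)
Line 8: ['segment', 'spoon', 'good'] (min_width=18, slack=1)

Answer: segment spoon good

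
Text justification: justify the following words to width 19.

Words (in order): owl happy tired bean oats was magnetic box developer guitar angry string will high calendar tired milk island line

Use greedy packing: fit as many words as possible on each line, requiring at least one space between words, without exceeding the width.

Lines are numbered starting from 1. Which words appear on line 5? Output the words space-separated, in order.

Answer: angry string will

Derivation:
Line 1: ['owl', 'happy', 'tired'] (min_width=15, slack=4)
Line 2: ['bean', 'oats', 'was'] (min_width=13, slack=6)
Line 3: ['magnetic', 'box'] (min_width=12, slack=7)
Line 4: ['developer', 'guitar'] (min_width=16, slack=3)
Line 5: ['angry', 'string', 'will'] (min_width=17, slack=2)
Line 6: ['high', 'calendar', 'tired'] (min_width=19, slack=0)
Line 7: ['milk', 'island', 'line'] (min_width=16, slack=3)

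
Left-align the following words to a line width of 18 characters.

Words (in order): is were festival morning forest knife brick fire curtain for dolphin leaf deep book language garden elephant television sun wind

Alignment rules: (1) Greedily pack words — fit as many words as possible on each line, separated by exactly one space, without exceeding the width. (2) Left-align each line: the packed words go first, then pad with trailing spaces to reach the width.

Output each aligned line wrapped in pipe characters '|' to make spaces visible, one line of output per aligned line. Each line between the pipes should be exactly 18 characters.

Line 1: ['is', 'were', 'festival'] (min_width=16, slack=2)
Line 2: ['morning', 'forest'] (min_width=14, slack=4)
Line 3: ['knife', 'brick', 'fire'] (min_width=16, slack=2)
Line 4: ['curtain', 'for'] (min_width=11, slack=7)
Line 5: ['dolphin', 'leaf', 'deep'] (min_width=17, slack=1)
Line 6: ['book', 'language'] (min_width=13, slack=5)
Line 7: ['garden', 'elephant'] (min_width=15, slack=3)
Line 8: ['television', 'sun'] (min_width=14, slack=4)
Line 9: ['wind'] (min_width=4, slack=14)

Answer: |is were festival  |
|morning forest    |
|knife brick fire  |
|curtain for       |
|dolphin leaf deep |
|book language     |
|garden elephant   |
|television sun    |
|wind              |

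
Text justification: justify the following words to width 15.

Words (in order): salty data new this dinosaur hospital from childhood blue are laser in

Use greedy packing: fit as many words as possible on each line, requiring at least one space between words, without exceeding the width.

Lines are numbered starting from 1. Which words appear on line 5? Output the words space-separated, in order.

Answer: are laser in

Derivation:
Line 1: ['salty', 'data', 'new'] (min_width=14, slack=1)
Line 2: ['this', 'dinosaur'] (min_width=13, slack=2)
Line 3: ['hospital', 'from'] (min_width=13, slack=2)
Line 4: ['childhood', 'blue'] (min_width=14, slack=1)
Line 5: ['are', 'laser', 'in'] (min_width=12, slack=3)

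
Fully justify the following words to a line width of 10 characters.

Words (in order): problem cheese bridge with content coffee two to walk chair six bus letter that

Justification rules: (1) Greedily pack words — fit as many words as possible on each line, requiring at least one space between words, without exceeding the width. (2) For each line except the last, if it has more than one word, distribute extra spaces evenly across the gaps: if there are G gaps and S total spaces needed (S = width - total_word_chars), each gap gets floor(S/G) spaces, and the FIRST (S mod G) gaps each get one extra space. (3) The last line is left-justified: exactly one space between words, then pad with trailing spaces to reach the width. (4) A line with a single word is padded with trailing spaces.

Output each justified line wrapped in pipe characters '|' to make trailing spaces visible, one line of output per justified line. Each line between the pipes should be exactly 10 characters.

Line 1: ['problem'] (min_width=7, slack=3)
Line 2: ['cheese'] (min_width=6, slack=4)
Line 3: ['bridge'] (min_width=6, slack=4)
Line 4: ['with'] (min_width=4, slack=6)
Line 5: ['content'] (min_width=7, slack=3)
Line 6: ['coffee', 'two'] (min_width=10, slack=0)
Line 7: ['to', 'walk'] (min_width=7, slack=3)
Line 8: ['chair', 'six'] (min_width=9, slack=1)
Line 9: ['bus', 'letter'] (min_width=10, slack=0)
Line 10: ['that'] (min_width=4, slack=6)

Answer: |problem   |
|cheese    |
|bridge    |
|with      |
|content   |
|coffee two|
|to    walk|
|chair  six|
|bus letter|
|that      |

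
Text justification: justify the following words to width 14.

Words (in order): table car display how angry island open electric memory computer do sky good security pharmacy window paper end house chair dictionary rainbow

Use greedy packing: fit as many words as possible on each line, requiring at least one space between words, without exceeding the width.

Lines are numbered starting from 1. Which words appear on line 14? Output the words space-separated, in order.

Answer: rainbow

Derivation:
Line 1: ['table', 'car'] (min_width=9, slack=5)
Line 2: ['display', 'how'] (min_width=11, slack=3)
Line 3: ['angry', 'island'] (min_width=12, slack=2)
Line 4: ['open', 'electric'] (min_width=13, slack=1)
Line 5: ['memory'] (min_width=6, slack=8)
Line 6: ['computer', 'do'] (min_width=11, slack=3)
Line 7: ['sky', 'good'] (min_width=8, slack=6)
Line 8: ['security'] (min_width=8, slack=6)
Line 9: ['pharmacy'] (min_width=8, slack=6)
Line 10: ['window', 'paper'] (min_width=12, slack=2)
Line 11: ['end', 'house'] (min_width=9, slack=5)
Line 12: ['chair'] (min_width=5, slack=9)
Line 13: ['dictionary'] (min_width=10, slack=4)
Line 14: ['rainbow'] (min_width=7, slack=7)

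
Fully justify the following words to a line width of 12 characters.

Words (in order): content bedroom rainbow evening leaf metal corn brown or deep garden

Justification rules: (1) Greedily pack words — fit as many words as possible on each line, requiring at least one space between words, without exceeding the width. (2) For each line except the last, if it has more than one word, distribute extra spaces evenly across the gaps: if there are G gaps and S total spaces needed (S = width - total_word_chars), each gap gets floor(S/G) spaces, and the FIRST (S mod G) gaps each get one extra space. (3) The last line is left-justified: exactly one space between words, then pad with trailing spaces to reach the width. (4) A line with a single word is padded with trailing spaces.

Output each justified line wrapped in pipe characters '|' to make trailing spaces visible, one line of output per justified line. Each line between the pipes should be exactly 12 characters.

Answer: |content     |
|bedroom     |
|rainbow     |
|evening leaf|
|metal   corn|
|brown     or|
|deep garden |

Derivation:
Line 1: ['content'] (min_width=7, slack=5)
Line 2: ['bedroom'] (min_width=7, slack=5)
Line 3: ['rainbow'] (min_width=7, slack=5)
Line 4: ['evening', 'leaf'] (min_width=12, slack=0)
Line 5: ['metal', 'corn'] (min_width=10, slack=2)
Line 6: ['brown', 'or'] (min_width=8, slack=4)
Line 7: ['deep', 'garden'] (min_width=11, slack=1)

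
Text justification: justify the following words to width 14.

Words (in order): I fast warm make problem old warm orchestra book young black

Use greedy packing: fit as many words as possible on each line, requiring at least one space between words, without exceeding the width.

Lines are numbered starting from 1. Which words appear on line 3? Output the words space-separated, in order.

Line 1: ['I', 'fast', 'warm'] (min_width=11, slack=3)
Line 2: ['make', 'problem'] (min_width=12, slack=2)
Line 3: ['old', 'warm'] (min_width=8, slack=6)
Line 4: ['orchestra', 'book'] (min_width=14, slack=0)
Line 5: ['young', 'black'] (min_width=11, slack=3)

Answer: old warm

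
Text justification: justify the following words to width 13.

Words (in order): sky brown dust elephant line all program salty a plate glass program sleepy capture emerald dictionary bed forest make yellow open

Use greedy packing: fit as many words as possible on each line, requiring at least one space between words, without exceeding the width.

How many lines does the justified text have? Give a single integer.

Answer: 13

Derivation:
Line 1: ['sky', 'brown'] (min_width=9, slack=4)
Line 2: ['dust', 'elephant'] (min_width=13, slack=0)
Line 3: ['line', 'all'] (min_width=8, slack=5)
Line 4: ['program', 'salty'] (min_width=13, slack=0)
Line 5: ['a', 'plate', 'glass'] (min_width=13, slack=0)
Line 6: ['program'] (min_width=7, slack=6)
Line 7: ['sleepy'] (min_width=6, slack=7)
Line 8: ['capture'] (min_width=7, slack=6)
Line 9: ['emerald'] (min_width=7, slack=6)
Line 10: ['dictionary'] (min_width=10, slack=3)
Line 11: ['bed', 'forest'] (min_width=10, slack=3)
Line 12: ['make', 'yellow'] (min_width=11, slack=2)
Line 13: ['open'] (min_width=4, slack=9)
Total lines: 13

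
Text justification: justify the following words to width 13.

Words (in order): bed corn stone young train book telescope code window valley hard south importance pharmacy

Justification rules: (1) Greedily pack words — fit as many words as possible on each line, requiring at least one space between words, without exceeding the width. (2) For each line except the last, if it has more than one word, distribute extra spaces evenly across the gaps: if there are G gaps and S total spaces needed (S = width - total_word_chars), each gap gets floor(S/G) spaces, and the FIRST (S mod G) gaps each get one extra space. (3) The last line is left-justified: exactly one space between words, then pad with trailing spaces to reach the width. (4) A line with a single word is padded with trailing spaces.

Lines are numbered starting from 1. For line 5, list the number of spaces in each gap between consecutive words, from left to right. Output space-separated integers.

Line 1: ['bed', 'corn'] (min_width=8, slack=5)
Line 2: ['stone', 'young'] (min_width=11, slack=2)
Line 3: ['train', 'book'] (min_width=10, slack=3)
Line 4: ['telescope'] (min_width=9, slack=4)
Line 5: ['code', 'window'] (min_width=11, slack=2)
Line 6: ['valley', 'hard'] (min_width=11, slack=2)
Line 7: ['south'] (min_width=5, slack=8)
Line 8: ['importance'] (min_width=10, slack=3)
Line 9: ['pharmacy'] (min_width=8, slack=5)

Answer: 3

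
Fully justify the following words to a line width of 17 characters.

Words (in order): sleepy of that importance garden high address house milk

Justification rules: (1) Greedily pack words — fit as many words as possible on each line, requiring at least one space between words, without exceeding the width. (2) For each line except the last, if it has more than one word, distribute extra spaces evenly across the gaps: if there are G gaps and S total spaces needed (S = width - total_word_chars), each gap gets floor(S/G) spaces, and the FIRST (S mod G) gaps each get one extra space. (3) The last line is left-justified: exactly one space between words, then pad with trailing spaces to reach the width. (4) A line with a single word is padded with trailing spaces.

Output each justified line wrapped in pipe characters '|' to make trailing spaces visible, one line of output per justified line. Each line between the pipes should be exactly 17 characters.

Line 1: ['sleepy', 'of', 'that'] (min_width=14, slack=3)
Line 2: ['importance', 'garden'] (min_width=17, slack=0)
Line 3: ['high', 'address'] (min_width=12, slack=5)
Line 4: ['house', 'milk'] (min_width=10, slack=7)

Answer: |sleepy   of  that|
|importance garden|
|high      address|
|house milk       |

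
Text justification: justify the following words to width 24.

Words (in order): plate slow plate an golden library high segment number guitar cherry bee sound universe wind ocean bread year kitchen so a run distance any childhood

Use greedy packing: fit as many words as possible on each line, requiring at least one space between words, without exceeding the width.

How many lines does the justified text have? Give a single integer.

Line 1: ['plate', 'slow', 'plate', 'an'] (min_width=19, slack=5)
Line 2: ['golden', 'library', 'high'] (min_width=19, slack=5)
Line 3: ['segment', 'number', 'guitar'] (min_width=21, slack=3)
Line 4: ['cherry', 'bee', 'sound'] (min_width=16, slack=8)
Line 5: ['universe', 'wind', 'ocean'] (min_width=19, slack=5)
Line 6: ['bread', 'year', 'kitchen', 'so', 'a'] (min_width=23, slack=1)
Line 7: ['run', 'distance', 'any'] (min_width=16, slack=8)
Line 8: ['childhood'] (min_width=9, slack=15)
Total lines: 8

Answer: 8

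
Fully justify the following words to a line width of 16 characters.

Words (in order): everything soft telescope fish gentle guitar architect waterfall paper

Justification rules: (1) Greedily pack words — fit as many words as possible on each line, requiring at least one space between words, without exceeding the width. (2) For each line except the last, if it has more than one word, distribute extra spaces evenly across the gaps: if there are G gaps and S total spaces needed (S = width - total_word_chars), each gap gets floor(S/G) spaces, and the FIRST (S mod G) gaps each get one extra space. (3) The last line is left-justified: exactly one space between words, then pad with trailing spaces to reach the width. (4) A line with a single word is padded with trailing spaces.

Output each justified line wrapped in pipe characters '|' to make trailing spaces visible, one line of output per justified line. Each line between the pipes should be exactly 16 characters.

Line 1: ['everything', 'soft'] (min_width=15, slack=1)
Line 2: ['telescope', 'fish'] (min_width=14, slack=2)
Line 3: ['gentle', 'guitar'] (min_width=13, slack=3)
Line 4: ['architect'] (min_width=9, slack=7)
Line 5: ['waterfall', 'paper'] (min_width=15, slack=1)

Answer: |everything  soft|
|telescope   fish|
|gentle    guitar|
|architect       |
|waterfall paper |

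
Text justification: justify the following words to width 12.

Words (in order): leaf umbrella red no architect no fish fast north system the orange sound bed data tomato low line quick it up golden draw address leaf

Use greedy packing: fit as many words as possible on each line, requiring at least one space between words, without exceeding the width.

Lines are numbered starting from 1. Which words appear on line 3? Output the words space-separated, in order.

Line 1: ['leaf'] (min_width=4, slack=8)
Line 2: ['umbrella', 'red'] (min_width=12, slack=0)
Line 3: ['no', 'architect'] (min_width=12, slack=0)
Line 4: ['no', 'fish', 'fast'] (min_width=12, slack=0)
Line 5: ['north', 'system'] (min_width=12, slack=0)
Line 6: ['the', 'orange'] (min_width=10, slack=2)
Line 7: ['sound', 'bed'] (min_width=9, slack=3)
Line 8: ['data', 'tomato'] (min_width=11, slack=1)
Line 9: ['low', 'line'] (min_width=8, slack=4)
Line 10: ['quick', 'it', 'up'] (min_width=11, slack=1)
Line 11: ['golden', 'draw'] (min_width=11, slack=1)
Line 12: ['address', 'leaf'] (min_width=12, slack=0)

Answer: no architect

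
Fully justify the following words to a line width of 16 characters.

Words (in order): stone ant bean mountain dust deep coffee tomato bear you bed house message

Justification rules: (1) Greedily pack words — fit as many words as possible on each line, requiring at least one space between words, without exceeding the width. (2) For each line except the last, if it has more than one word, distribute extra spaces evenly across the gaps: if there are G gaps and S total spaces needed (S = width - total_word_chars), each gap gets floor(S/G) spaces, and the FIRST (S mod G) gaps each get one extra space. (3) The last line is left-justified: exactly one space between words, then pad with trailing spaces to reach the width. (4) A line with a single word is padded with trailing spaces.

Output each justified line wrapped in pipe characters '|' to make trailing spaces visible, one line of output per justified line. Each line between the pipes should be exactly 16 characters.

Answer: |stone  ant  bean|
|mountain    dust|
|deep      coffee|
|tomato  bear you|
|bed        house|
|message         |

Derivation:
Line 1: ['stone', 'ant', 'bean'] (min_width=14, slack=2)
Line 2: ['mountain', 'dust'] (min_width=13, slack=3)
Line 3: ['deep', 'coffee'] (min_width=11, slack=5)
Line 4: ['tomato', 'bear', 'you'] (min_width=15, slack=1)
Line 5: ['bed', 'house'] (min_width=9, slack=7)
Line 6: ['message'] (min_width=7, slack=9)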